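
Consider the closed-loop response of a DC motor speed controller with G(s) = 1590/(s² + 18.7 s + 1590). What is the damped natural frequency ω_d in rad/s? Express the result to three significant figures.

ω_d ≈ 38.8 rad/s

ω_n = √1590 = 39.9 rad/s; ζ = 18.7/(2·39.9) = 0.234.
ω_d = ω_n√(1−ζ²) = 38.8 rad/s.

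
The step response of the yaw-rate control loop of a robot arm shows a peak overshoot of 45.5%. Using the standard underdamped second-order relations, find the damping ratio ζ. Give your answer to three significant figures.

ζ ≈ 0.243

ζ = −ln(OS)/√(π² + (ln OS)²). With OS = 0.455, ln OS = −0.7875 and ζ = 0.7875/3.239 = 0.243.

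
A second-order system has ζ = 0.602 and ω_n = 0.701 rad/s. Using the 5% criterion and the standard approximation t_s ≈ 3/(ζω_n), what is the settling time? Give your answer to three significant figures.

t_s ≈ 7.11 s

t_s ≈ 3/(ζω_n) = 3/(0.602 × 0.701) = 7.11 s.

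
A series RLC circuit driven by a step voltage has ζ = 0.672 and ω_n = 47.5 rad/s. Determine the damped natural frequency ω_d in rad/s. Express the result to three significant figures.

ω_d ≈ 35.2 rad/s

ω_d = ω_n√(1−ζ²) = 47.5·√0.548 = 35.2 rad/s.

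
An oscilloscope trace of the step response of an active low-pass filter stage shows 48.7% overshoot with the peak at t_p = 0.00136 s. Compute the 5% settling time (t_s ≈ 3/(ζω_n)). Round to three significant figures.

t_s ≈ 0.00567 s

The overshoot fixes ζ = −ln(OS)/√(π²+ln²(OS)) = 0.223.
From t_p = π/ω_d, ω_d = π/0.00136 = 2310 rad/s, so ω_n = ω_d/√(1−ζ²) = 2370 rad/s.
t_s ≈ 3/(ζω_n) = 3/(0.223·2370) = 0.00567 s.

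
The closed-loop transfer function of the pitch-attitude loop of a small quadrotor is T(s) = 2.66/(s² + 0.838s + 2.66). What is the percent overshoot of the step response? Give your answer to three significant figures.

Matching coefficients with s² + 2ζω_n s + ω_n² gives ω_n² = 2.66 ⇒ ω_n = 1.63 rad/s, and ζ = 0.838/(2ω_n) = 0.257.
Overshoot: exp(−π·0.257/√(1−0.257²)) = 0.434, i.e. 43.4%.

%OS ≈ 43.4%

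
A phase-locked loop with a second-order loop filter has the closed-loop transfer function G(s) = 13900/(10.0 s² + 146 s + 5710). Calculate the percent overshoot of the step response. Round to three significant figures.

Dividing through by 10.0: denominator becomes s² + 14.60 s + 571.0.
So ω_n = √571.0 = 23.9 rad/s and ζ = 14.60/(2·23.9) = 0.305.
Overshoot: exp(−π·0.305/√(1−0.305²)) = 0.365, i.e. 36.5%.

%OS ≈ 36.5%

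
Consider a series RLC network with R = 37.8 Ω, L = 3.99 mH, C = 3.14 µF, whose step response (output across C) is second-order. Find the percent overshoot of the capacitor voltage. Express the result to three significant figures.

%OS ≈ 14.0%

For a series RLC circuit (capacitor voltage as output), ω_n = 1/√(LC) = 1/√(3.99 mH · 3.14 µF) = 8930 rad/s.
ζ = (R/2)·√(C/L) = (37.8/2)·√(3.14 µF/3.99 mH) = 0.530.
Overshoot: exp(−π·0.530/√(1−0.530²)) = 0.140, i.e. 14.0%.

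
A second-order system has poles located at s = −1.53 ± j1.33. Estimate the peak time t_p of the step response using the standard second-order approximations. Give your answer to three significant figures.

t_p = π/ω_d with ω_d = 1.33 (the imaginary part), so t_p = 2.36 s.

t_p ≈ 2.36 s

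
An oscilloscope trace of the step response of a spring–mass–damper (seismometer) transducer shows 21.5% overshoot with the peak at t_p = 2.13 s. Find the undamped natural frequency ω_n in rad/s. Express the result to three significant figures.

ζ from %OS: ζ = |ln 0.215|/√(π²+ln²0.215) = 0.439.
t_p = π/ω_d ⇒ ω_d = 1.47 rad/s; then ω_n = ω_d/√(1−ζ²) = 1.64 rad/s.

ω_n ≈ 1.64 rad/s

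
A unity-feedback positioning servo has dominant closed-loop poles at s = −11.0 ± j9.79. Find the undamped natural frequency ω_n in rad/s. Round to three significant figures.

The poles are at −σ ± jω_d with σ = 11.0 and ω_d = 9.79, so ω_n = √(σ²+ω_d²) = 14.7 rad/s and ζ = σ/ω_n = 0.747.

ω_n ≈ 14.7 rad/s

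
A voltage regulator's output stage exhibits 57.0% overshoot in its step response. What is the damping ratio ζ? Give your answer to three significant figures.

ζ ≈ 0.176

ζ = −ln(OS)/√(π² + (ln OS)²). With OS = 0.570, ln OS = −0.5621 and ζ = 0.5621/3.191 = 0.176.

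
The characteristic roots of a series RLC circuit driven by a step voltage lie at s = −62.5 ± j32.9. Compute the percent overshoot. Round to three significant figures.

With σ = 62.5, ω_d = 32.9: ω_n = √(σ²+ω_d²) = 70.6 rad/s, ζ = σ/ω_n = 0.885.
%OS = 100 e^{−πζ/√(1−ζ²)} with ζ = 0.885 gives 0.256%.

%OS ≈ 0.256%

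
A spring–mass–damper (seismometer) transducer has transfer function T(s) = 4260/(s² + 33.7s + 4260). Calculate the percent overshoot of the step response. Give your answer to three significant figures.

%OS ≈ 43.2%

Comparing the denominator to s² + 2ζω_n s + ω_n²: ω_n = √4260 = 65.3 rad/s, and 2ζω_n = 33.7 so ζ = 33.7/(2·65.3) = 0.258.
Overshoot: exp(−π·0.258/√(1−0.258²)) = 0.432, i.e. 43.2%.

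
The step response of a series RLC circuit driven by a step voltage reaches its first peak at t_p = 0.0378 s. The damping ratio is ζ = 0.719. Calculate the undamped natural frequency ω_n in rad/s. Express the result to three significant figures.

ω_n ≈ 120 rad/s

Peak time t_p = π/ω_d, so ω_d = π/t_p = π/0.0378 = 83.1 rad/s.
ω_n = ω_d/√(1−ζ²) = 83.1/√0.483 = 120 rad/s.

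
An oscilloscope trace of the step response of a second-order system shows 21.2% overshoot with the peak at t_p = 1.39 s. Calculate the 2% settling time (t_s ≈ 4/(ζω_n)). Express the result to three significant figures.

The overshoot fixes ζ = −ln(OS)/√(π²+ln²(OS)) = 0.443.
t_p = π/ω_d ⇒ ω_d = 2.26 rad/s; then ω_n = ω_d/√(1−ζ²) = 2.52 rad/s.
t_s ≈ 4/(ζω_n) = 4/(0.443·2.52) = 3.58 s.

t_s ≈ 3.58 s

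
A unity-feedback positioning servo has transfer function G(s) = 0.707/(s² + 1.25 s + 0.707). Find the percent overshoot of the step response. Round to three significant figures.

Matching coefficients with s² + 2ζω_n s + ω_n² gives ω_n² = 0.707 ⇒ ω_n = 0.841 rad/s, and ζ = 1.25/(2ω_n) = 0.743.
%OS = 100 e^{−πζ/√(1−ζ²)} with ζ = 0.743 gives 3.05%.

%OS ≈ 3.05%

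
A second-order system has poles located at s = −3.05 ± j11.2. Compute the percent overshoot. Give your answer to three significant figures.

%OS ≈ 42.5%

|pole| = ω_n = √(3.05² + 11.2²) = 11.6 rad/s; ζ = cos θ = σ/ω_n = 0.263.
Overshoot: exp(−π·0.263/√(1−0.263²)) = 0.425, i.e. 42.5%.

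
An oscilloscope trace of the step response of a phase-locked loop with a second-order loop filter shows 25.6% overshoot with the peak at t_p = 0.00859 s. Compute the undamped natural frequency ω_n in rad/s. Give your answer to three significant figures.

ζ from %OS: ζ = |ln 0.256|/√(π²+ln²0.256) = 0.398.
From t_p = π/ω_d, ω_d = π/0.00859 = 366 rad/s, so ω_n = ω_d/√(1−ζ²) = 399 rad/s.

ω_n ≈ 399 rad/s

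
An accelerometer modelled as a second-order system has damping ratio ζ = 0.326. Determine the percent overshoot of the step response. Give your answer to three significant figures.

%OS ≈ 33.8%

For an underdamped second-order system, %OS = 100·exp(−πζ/√(1−ζ²)).
πζ/√(1−ζ²) = π·0.326/√(1−0.106) = 1.083, so %OS = 100·e^(−1.083) = 33.8%.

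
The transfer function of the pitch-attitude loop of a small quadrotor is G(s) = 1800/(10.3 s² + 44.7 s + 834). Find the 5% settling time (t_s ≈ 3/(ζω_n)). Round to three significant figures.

t_s ≈ 1.38 s

Dividing through by 10.3: denominator becomes s² + 4.340 s + 80.97.
So ω_n = √80.97 = 9.00 rad/s and ζ = 4.340/(2·9.00) = 0.241.
t_s ≈ 3/(ζω_n) = 1.38 s.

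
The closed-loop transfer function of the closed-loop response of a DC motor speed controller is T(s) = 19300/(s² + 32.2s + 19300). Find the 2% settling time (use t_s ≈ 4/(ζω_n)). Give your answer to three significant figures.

t_s ≈ 0.248 s

Comparing the denominator to s² + 2ζω_n s + ω_n²: ω_n = √19300 = 139 rad/s, and 2ζω_n = 32.2 so ζ = 32.2/(2·139) = 0.116.
t_s ≈ 4/(ζω_n) = 4/(0.116·139) = 0.248 s.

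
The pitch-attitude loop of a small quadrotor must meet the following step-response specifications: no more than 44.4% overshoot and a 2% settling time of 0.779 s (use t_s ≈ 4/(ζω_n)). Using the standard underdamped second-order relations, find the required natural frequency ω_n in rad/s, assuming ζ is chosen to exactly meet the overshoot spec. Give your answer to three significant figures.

ω_n ≈ 20.5 rad/s

From %OS = 100·exp(−πζ/√(1−ζ²)), invert to get ζ = −ln(OS)/√(π² + ln²(OS)) with OS = 0.444.
−ln 0.444 = 0.8119, so ζ = 0.8119/√(π² + 0.6592) = 0.250.
From t_s ≈ 4/(ζω_n): ω_n = 4/(ζ·t_s) = 4/(0.250·0.779) = 20.5 rad/s.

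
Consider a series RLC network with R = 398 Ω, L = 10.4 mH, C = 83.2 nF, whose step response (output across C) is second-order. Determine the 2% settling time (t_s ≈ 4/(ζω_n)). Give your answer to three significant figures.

t_s ≈ 0.000209 s

For a series RLC circuit (capacitor voltage as output), ω_n = 1/√(LC) = 1/√(10.4 mH · 83.2 nF) = 34000 rad/s.
ζ = (R/2)·√(C/L) = (398/2)·√(83.2 nF/10.4 mH) = 0.563.
t_s ≈ 4/(ζω_n) = 0.000209 s.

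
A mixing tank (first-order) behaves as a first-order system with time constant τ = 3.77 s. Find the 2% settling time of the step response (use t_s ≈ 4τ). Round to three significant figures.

t_s ≈ 4τ = 15.1 s.

t_s ≈ 15.1 s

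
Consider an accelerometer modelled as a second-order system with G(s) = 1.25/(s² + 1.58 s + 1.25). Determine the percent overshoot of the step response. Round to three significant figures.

%OS ≈ 4.34%

ω_n = √1.25 = 1.12 rad/s; ζ = 1.58/(2·1.12) = 0.707.
Overshoot: exp(−π·0.707/√(1−0.707²)) = 0.0434, i.e. 4.34%.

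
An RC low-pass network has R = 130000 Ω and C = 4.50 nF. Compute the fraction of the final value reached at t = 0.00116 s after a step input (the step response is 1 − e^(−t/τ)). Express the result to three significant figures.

τ = RC = 130000 × 4.50 nF = 0.000585 s.
y(t)/y_∞ = 1 − e^(−t/τ) = 1 − e^(−0.00116/0.000585) = 1 − e^(−1.98) = 0.862.

y/y_∞ ≈ 0.862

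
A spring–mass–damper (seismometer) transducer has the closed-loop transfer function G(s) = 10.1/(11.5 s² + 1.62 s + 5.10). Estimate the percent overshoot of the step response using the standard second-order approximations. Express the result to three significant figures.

Dividing through by 11.5: denominator becomes s² + 0.1409 s + 0.4435.
So ω_n = √0.4435 = 0.666 rad/s and ζ = 0.1409/(2·0.666) = 0.106.
%OS = 100 e^{−πζ/√(1−ζ²)} with ζ = 0.106 gives 71.6%.

%OS ≈ 71.6%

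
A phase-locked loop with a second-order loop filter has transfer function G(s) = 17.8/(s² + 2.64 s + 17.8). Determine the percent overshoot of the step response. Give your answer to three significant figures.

Comparing the denominator to s² + 2ζω_n s + ω_n²: ω_n = √17.8 = 4.22 rad/s, and 2ζω_n = 2.64 so ζ = 2.64/(2·4.22) = 0.313.
Overshoot: exp(−π·0.313/√(1−0.313²)) = 0.355, i.e. 35.5%.

%OS ≈ 35.5%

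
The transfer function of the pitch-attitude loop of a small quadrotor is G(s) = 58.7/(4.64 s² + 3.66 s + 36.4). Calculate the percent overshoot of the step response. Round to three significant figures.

%OS ≈ 64.0%

Dividing through by 4.64: denominator becomes s² + 0.7888 s + 7.845.
So ω_n = √7.845 = 2.80 rad/s and ζ = 0.7888/(2·2.80) = 0.141.
Overshoot: exp(−π·0.141/√(1−0.141²)) = 0.640, i.e. 64.0%.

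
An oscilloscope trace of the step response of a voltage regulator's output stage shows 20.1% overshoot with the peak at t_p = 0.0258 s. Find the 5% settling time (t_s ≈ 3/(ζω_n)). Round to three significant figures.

The overshoot fixes ζ = −ln(OS)/√(π²+ln²(OS)) = 0.455.
t_p = π/ω_d ⇒ ω_d = 122 rad/s; then ω_n = ω_d/√(1−ζ²) = 137 rad/s.
t_s ≈ 3/(ζω_n) = 3/(0.455·137) = 0.0482 s.

t_s ≈ 0.0482 s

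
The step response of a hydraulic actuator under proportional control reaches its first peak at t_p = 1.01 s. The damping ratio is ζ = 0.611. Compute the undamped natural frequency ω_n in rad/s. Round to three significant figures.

Peak time t_p = π/ω_d, so ω_d = π/t_p = π/1.01 = 3.11 rad/s.
ω_n = ω_d/√(1−ζ²) = 3.11/√0.627 = 3.93 rad/s.

ω_n ≈ 3.93 rad/s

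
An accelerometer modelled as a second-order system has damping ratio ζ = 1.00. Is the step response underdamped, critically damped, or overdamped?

critically damped

Since ζ = 1, the system is critically damped.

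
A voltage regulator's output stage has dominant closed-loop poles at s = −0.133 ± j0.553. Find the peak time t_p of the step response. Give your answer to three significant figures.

t_p ≈ 5.68 s

t_p = π/ω_d with ω_d = 0.553 (the imaginary part), so t_p = 5.68 s.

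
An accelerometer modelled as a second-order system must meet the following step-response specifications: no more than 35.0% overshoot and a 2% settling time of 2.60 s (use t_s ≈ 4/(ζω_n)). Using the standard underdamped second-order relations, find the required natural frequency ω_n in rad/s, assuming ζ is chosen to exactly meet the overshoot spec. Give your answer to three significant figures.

Inverting the overshoot relation: ζ = |ln 0.350|/√(π² + ln²0.350) = 0.317.
Then ω_n = 4/(ζ t_s) = 4/(0.317 × 2.60) = 4.85 rad/s.

ω_n ≈ 4.85 rad/s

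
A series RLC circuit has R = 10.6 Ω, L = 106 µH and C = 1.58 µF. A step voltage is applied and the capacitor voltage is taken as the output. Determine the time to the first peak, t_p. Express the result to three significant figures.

t_p ≈ 0.0000533 s

For a series RLC circuit (capacitor voltage as output), ω_n = 1/√(LC) = 1/√(106 µH · 1.58 µF) = 77300 rad/s.
ζ = (R/2)·√(C/L) = (10.6/2)·√(1.58 µF/106 µH) = 0.647.
ω_d = ω_n√(1−ζ²) = 58900 rad/s. t_p = π/ω_d = 0.0000533 s.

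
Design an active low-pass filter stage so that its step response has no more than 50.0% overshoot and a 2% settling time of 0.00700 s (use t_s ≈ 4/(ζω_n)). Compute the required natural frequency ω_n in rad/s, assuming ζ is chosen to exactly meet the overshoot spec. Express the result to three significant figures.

Inverting the overshoot relation: ζ = |ln 0.500|/√(π² + ln²0.500) = 0.215.
Then ω_n = 4/(ζ t_s) = 4/(0.215 × 0.00700) = 2650 rad/s.

ω_n ≈ 2650 rad/s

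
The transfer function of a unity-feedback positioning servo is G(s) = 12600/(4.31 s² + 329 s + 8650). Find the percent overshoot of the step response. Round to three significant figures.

%OS ≈ 0.603%

Dividing through by 4.31: denominator becomes s² + 76.33 s + 2007.
So ω_n = √2007 = 44.8 rad/s and ζ = 76.33/(2·44.8) = 0.852.
%OS = 100·exp(−πζ/√(1−ζ²)) = 0.603%.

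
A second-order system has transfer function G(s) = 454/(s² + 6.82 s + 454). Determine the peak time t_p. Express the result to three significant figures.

t_p ≈ 0.149 s

ω_n = √454 = 21.3 rad/s; ζ = 6.82/(2·21.3) = 0.160.
ω_d = ω_n√(1−ζ²) = 21.0 rad/s. Then t_p = π/ω_d = 0.149 s.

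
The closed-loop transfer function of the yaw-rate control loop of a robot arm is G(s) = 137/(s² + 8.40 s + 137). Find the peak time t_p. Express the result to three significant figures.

t_p ≈ 0.288 s

Matching coefficients with s² + 2ζω_n s + ω_n² gives ω_n² = 137 ⇒ ω_n = 11.7 rad/s, and ζ = 8.40/(2ω_n) = 0.359.
ω_d = ω_n√(1−ζ²) = 10.9 rad/s. Then t_p = π/ω_d = 0.288 s.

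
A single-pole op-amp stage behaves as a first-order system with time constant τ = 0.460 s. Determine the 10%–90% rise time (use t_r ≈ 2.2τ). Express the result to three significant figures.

t_r ≈ 1.01 s

t_r ≈ 2.2τ = 1.01 s.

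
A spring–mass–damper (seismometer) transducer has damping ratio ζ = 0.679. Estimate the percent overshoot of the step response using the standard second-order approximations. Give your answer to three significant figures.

For an underdamped second-order system, %OS = 100·exp(−πζ/√(1−ζ²)).
πζ/√(1−ζ²) = π·0.679/√(1−0.461) = 2.906, so %OS = 100·e^(−2.906) = 5.47%.

%OS ≈ 5.47%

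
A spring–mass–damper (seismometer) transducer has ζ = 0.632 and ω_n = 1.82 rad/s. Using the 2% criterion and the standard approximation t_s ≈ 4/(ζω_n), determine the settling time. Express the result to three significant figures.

t_s ≈ 3.48 s

t_s ≈ 4/(ζω_n) = 4/(0.632 × 1.82) = 3.48 s.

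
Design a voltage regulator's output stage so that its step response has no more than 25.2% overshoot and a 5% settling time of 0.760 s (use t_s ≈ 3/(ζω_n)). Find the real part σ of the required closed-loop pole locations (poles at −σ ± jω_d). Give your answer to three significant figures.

The settling-time spec alone fixes σ = ζω_n = 3/t_s = 3/0.760 = 3.95.
(Overshoot then fixes ζ = 0.402 and hence ω_d = σ·√(1−ζ²)/ζ = 9.00 rad/s.)

σ ≈ 3.95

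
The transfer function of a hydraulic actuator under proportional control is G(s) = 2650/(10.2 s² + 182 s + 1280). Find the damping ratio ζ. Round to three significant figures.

ζ ≈ 0.796

Dividing through by 10.2: denominator becomes s² + 17.84 s + 125.5.
So ω_n = √125.5 = 11.2 rad/s and ζ = 17.84/(2·11.2) = 0.796.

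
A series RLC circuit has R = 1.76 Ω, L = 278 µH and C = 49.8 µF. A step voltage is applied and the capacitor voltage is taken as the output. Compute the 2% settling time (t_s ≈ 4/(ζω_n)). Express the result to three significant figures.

t_s ≈ 0.00126 s

For a series RLC circuit (capacitor voltage as output), ω_n = 1/√(LC) = 1/√(278 µH · 49.8 µF) = 8500 rad/s.
ζ = (R/2)·√(C/L) = (1.76/2)·√(49.8 µF/278 µH) = 0.372.
t_s ≈ 4/(ζω_n) = 0.00126 s.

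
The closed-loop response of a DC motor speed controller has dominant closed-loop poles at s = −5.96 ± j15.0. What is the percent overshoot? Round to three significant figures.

The poles are at −σ ± jω_d with σ = 5.96 and ω_d = 15.0, so ω_n = √(σ²+ω_d²) = 16.1 rad/s and ζ = σ/ω_n = 0.369.
Overshoot: exp(−π·0.369/√(1−0.369²)) = 0.287, i.e. 28.7%.

%OS ≈ 28.7%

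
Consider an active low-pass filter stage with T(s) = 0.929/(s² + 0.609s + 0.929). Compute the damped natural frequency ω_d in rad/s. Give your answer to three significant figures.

ω_d ≈ 0.914 rad/s

Comparing the denominator to s² + 2ζω_n s + ω_n²: ω_n = √0.929 = 0.964 rad/s, and 2ζω_n = 0.609 so ζ = 0.609/(2·0.964) = 0.316.
ω_d = 0.964·√(1 − 0.316²) = 0.914 rad/s.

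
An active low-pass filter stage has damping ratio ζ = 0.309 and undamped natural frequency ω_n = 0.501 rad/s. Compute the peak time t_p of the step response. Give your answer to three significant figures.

t_p ≈ 6.59 s

The damped frequency is ω_d = ω_n√(1−ζ²) = 0.501·√(1−0.0955) = 0.476 rad/s.
Peak time t_p = π/ω_d = π/0.476 = 6.59 s.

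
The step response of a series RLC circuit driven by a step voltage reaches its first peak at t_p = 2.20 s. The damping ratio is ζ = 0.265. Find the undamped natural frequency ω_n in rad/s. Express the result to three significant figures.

Peak time t_p = π/ω_d, so ω_d = π/t_p = π/2.20 = 1.43 rad/s.
ω_n = ω_d/√(1−ζ²) = 1.43/√0.930 = 1.48 rad/s.

ω_n ≈ 1.48 rad/s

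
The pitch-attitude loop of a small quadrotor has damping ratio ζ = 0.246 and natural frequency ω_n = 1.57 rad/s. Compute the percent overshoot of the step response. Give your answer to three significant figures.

%OS ≈ 45.1%

For an underdamped second-order system, %OS = 100·exp(−πζ/√(1−ζ²)).
πζ/√(1−ζ²) = π·0.246/√(1−0.0605) = 0.7973, so %OS = 100·e^(−0.7973) = 45.1%.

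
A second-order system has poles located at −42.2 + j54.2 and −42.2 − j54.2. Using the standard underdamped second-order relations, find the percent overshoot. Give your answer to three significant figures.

|pole| = ω_n = √(42.2² + 54.2²) = 68.7 rad/s; ζ = cos θ = σ/ω_n = 0.614.
%OS = 100·exp(−πζ/√(1−ζ²)) = 8.66%.

%OS ≈ 8.66%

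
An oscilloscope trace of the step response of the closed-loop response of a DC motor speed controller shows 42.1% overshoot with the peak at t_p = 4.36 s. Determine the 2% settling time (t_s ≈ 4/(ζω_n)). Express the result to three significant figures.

From the overshoot, ζ = −ln(OS)/√(π²+ln²(OS)) = 0.265.
t_p = π/ω_d ⇒ ω_d = 0.721 rad/s; then ω_n = ω_d/√(1−ζ²) = 0.747 rad/s.
t_s ≈ 4/(ζω_n) = 4/(0.265·0.747) = 20.2 s.

t_s ≈ 20.2 s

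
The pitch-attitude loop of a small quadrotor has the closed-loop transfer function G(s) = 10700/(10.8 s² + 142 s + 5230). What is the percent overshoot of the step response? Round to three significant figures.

Dividing through by 10.8: denominator becomes s² + 13.15 s + 484.3.
So ω_n = √484.3 = 22.0 rad/s and ζ = 13.15/(2·22.0) = 0.299.
%OS = 100 e^{−πζ/√(1−ζ²)} with ζ = 0.299 gives 37.4%.

%OS ≈ 37.4%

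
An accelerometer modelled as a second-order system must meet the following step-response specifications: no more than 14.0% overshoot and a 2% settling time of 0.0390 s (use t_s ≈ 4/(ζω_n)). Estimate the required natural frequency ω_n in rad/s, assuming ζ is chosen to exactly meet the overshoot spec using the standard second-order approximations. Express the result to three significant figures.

ω_n ≈ 193 rad/s

ζ = −ln(OS)/√(π² + (ln OS)²). With OS = 0.140, ln OS = −1.966 and ζ = 1.966/3.706 = 0.531.
From t_s ≈ 4/(ζω_n): ω_n = 4/(ζ·t_s) = 4/(0.531·0.0390) = 193 rad/s.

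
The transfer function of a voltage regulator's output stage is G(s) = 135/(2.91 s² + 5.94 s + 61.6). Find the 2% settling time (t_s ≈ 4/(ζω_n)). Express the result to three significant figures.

Dividing through by 2.91: denominator becomes s² + 2.041 s + 21.17.
So ω_n = √21.17 = 4.60 rad/s and ζ = 2.041/(2·4.60) = 0.222.
t_s ≈ 4/(ζω_n) = 3.92 s.

t_s ≈ 3.92 s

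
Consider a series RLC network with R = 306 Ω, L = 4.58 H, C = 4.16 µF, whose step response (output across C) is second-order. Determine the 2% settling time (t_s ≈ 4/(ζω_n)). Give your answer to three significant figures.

t_s ≈ 0.120 s

For a series RLC circuit (capacitor voltage as output), ω_n = 1/√(LC) = 1/√(4.58 H · 4.16 µF) = 229 rad/s.
ζ = (R/2)·√(C/L) = (306/2)·√(4.16 µF/4.58 H) = 0.146.
t_s ≈ 4/(ζω_n) = 0.120 s.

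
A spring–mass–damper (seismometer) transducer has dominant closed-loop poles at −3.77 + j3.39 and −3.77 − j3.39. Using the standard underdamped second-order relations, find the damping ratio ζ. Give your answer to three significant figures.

ζ ≈ 0.744

The poles are at −σ ± jω_d with σ = 3.77 and ω_d = 3.39, so ω_n = √(σ²+ω_d²) = 5.07 rad/s and ζ = σ/ω_n = 0.744.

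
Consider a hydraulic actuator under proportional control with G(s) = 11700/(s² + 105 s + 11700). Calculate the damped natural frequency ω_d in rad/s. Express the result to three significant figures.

ω_n = √11700 = 108 rad/s; ζ = 105/(2·108) = 0.485.
The damped frequency ω_d = ω_n√(1−ζ²) = 94.6 rad/s.

ω_d ≈ 94.6 rad/s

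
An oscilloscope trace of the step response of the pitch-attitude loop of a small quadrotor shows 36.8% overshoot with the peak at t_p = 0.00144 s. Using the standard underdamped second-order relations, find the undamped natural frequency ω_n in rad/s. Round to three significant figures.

ζ from %OS: ζ = |ln 0.368|/√(π²+ln²0.368) = 0.303.
t_p = π/ω_d ⇒ ω_d = 2180 rad/s; then ω_n = ω_d/√(1−ζ²) = 2290 rad/s.

ω_n ≈ 2290 rad/s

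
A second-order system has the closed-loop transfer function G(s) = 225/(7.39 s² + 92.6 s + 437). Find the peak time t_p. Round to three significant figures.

Dividing through by 7.39: denominator becomes s² + 12.53 s + 59.13.
So ω_n = √59.13 = 7.69 rad/s and ζ = 12.53/(2·7.69) = 0.815.
ω_d = 7.69·√(1 − 0.815²) = 4.46 rad/s. t_p = π/ω_d = 0.705 s.

t_p ≈ 0.705 s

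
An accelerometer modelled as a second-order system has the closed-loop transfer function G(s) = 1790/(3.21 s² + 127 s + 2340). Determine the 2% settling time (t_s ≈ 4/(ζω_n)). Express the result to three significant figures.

Dividing through by 3.21: denominator becomes s² + 39.56 s + 729.0.
So ω_n = √729.0 = 27.0 rad/s and ζ = 39.56/(2·27.0) = 0.733.
t_s ≈ 4/(ζω_n) = 0.202 s.

t_s ≈ 0.202 s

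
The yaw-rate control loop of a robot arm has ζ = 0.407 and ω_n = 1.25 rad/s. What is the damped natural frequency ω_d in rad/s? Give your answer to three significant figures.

ω_d = ω_n√(1−ζ²) = 1.25·√0.834 = 1.14 rad/s.

ω_d ≈ 1.14 rad/s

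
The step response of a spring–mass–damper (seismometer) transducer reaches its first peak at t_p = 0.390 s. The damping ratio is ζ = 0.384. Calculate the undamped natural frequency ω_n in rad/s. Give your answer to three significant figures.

ω_n ≈ 8.72 rad/s

Peak time t_p = π/ω_d, so ω_d = π/t_p = π/0.390 = 8.06 rad/s.
ω_n = ω_d/√(1−ζ²) = 8.06/√0.853 = 8.72 rad/s.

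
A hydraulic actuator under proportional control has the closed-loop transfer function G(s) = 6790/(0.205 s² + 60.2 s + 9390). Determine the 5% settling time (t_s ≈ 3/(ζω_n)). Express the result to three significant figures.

Dividing through by 0.205: denominator becomes s² + 293.7 s + 45800.
So ω_n = √45800 = 214 rad/s and ζ = 293.7/(2·214) = 0.686.
t_s ≈ 3/(ζω_n) = 0.0204 s.

t_s ≈ 0.0204 s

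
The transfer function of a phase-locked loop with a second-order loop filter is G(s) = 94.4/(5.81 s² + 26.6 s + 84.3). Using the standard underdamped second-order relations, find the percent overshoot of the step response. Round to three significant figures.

%OS ≈ 9.42%

Dividing through by 5.81: denominator becomes s² + 4.578 s + 14.51.
So ω_n = √14.51 = 3.81 rad/s and ζ = 4.578/(2·3.81) = 0.601.
%OS = 100 e^{−πζ/√(1−ζ²)} with ζ = 0.601 gives 9.42%.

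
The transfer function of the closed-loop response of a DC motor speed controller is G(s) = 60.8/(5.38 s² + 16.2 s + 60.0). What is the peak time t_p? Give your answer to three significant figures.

t_p ≈ 1.05 s

Dividing through by 5.38: denominator becomes s² + 3.011 s + 11.15.
So ω_n = √11.15 = 3.34 rad/s and ζ = 3.011/(2·3.34) = 0.451.
The damped frequency ω_d = ω_n√(1−ζ²) = 2.98 rad/s. t_p = π/ω_d = 1.05 s.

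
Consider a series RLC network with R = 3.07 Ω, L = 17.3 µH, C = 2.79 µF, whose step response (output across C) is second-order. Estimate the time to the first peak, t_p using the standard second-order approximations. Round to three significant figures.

t_p ≈ 0.0000277 s

For a series RLC circuit (capacitor voltage as output), ω_n = 1/√(LC) = 1/√(17.3 µH · 2.79 µF) = 144000 rad/s.
ζ = (R/2)·√(C/L) = (3.07/2)·√(2.79 µF/17.3 µH) = 0.616.
ω_d = 144000·√(1 − 0.616²) = 113000 rad/s. t_p = π/ω_d = 0.0000277 s.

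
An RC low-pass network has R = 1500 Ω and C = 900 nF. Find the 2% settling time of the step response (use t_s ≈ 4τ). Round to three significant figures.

t_s ≈ 0.00540 s

τ = RC = 1500 × 900 nF = 0.00135 s.
t_s ≈ 4τ = 0.00540 s.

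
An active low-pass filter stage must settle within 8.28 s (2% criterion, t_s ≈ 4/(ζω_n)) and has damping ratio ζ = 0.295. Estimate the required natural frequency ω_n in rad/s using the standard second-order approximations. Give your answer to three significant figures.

Rearranging t_s ≈ 4/(ζω_n) gives ω_n = 4/(ζ·t_s) = 4/(0.295 × 8.28) = 1.64 rad/s.

ω_n ≈ 1.64 rad/s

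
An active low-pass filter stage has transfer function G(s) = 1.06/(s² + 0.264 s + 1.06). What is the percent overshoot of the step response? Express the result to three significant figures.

Matching coefficients with s² + 2ζω_n s + ω_n² gives ω_n² = 1.06 ⇒ ω_n = 1.03 rad/s, and ζ = 0.264/(2ω_n) = 0.128.
%OS = 100·exp(−πζ/√(1−ζ²)) = 66.6%.

%OS ≈ 66.6%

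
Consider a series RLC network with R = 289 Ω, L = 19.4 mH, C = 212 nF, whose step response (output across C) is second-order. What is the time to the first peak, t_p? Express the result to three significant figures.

For a series RLC circuit (capacitor voltage as output), ω_n = 1/√(LC) = 1/√(19.4 mH · 212 nF) = 15600 rad/s.
ζ = (R/2)·√(C/L) = (289/2)·√(212 nF/19.4 mH) = 0.478.
ω_d = ω_n√(1−ζ²) = 13700 rad/s. t_p = π/ω_d = 0.000229 s.

t_p ≈ 0.000229 s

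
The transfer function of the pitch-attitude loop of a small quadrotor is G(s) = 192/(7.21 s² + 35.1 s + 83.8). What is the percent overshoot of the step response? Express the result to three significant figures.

Dividing through by 7.21: denominator becomes s² + 4.868 s + 11.62.
So ω_n = √11.62 = 3.41 rad/s and ζ = 4.868/(2·3.41) = 0.714.
%OS = 100·exp(−πζ/√(1−ζ²)) = 4.06%.

%OS ≈ 4.06%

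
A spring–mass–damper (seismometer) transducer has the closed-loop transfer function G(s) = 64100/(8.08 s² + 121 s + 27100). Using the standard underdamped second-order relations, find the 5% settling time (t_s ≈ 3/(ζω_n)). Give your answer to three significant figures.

t_s ≈ 0.401 s

Dividing through by 8.08: denominator becomes s² + 14.98 s + 3354.
So ω_n = √3354 = 57.9 rad/s and ζ = 14.98/(2·57.9) = 0.129.
t_s ≈ 3/(ζω_n) = 0.401 s.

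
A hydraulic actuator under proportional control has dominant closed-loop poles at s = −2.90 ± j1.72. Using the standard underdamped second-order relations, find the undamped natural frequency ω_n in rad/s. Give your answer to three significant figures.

ω_n ≈ 3.37 rad/s

|pole| = ω_n = √(2.90² + 1.72²) = 3.37 rad/s; ζ = cos θ = σ/ω_n = 0.860.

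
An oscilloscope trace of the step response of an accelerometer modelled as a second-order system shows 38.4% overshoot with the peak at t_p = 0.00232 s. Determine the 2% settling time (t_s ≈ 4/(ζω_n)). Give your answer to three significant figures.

t_s ≈ 0.00970 s

From the overshoot, ζ = −ln(OS)/√(π²+ln²(OS)) = 0.291.
t_p = π/ω_d ⇒ ω_d = 1350 rad/s; then ω_n = ω_d/√(1−ζ²) = 1420 rad/s.
t_s ≈ 4/(ζω_n) = 4/(0.291·1420) = 0.00970 s.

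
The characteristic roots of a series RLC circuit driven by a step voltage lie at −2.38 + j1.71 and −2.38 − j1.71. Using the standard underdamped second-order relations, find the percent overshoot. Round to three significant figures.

%OS ≈ 1.26%

With σ = 2.38, ω_d = 1.71: ω_n = √(σ²+ω_d²) = 2.93 rad/s, ζ = σ/ω_n = 0.812.
Overshoot: exp(−π·0.812/√(1−0.812²)) = 0.0126, i.e. 1.26%.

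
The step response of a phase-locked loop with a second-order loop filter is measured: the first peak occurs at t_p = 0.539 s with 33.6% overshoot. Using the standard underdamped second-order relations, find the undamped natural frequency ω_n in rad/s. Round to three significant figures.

ω_n ≈ 6.17 rad/s

From the overshoot, ζ = −ln(OS)/√(π²+ln²(OS)) = 0.328.
From t_p = π/ω_d, ω_d = π/0.539 = 5.83 rad/s, so ω_n = ω_d/√(1−ζ²) = 6.17 rad/s.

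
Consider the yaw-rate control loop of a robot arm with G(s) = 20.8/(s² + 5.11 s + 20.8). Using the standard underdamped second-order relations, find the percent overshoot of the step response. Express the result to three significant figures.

Comparing the denominator to s² + 2ζω_n s + ω_n²: ω_n = √20.8 = 4.56 rad/s, and 2ζω_n = 5.11 so ζ = 5.11/(2·4.56) = 0.560.
%OS = 100·exp(−πζ/√(1−ζ²)) = 11.9%.

%OS ≈ 11.9%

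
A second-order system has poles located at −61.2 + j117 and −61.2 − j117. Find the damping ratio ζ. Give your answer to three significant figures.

The poles are at −σ ± jω_d with σ = 61.2 and ω_d = 117, so ω_n = √(σ²+ω_d²) = 132 rad/s and ζ = σ/ω_n = 0.463.

ζ ≈ 0.463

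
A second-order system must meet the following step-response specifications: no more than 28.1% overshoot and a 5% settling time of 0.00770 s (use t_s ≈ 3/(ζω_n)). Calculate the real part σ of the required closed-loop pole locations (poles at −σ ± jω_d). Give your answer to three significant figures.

σ ≈ 390

The settling-time spec alone fixes σ = ζω_n = 3/t_s = 3/0.00770 = 390.
(Overshoot then fixes ζ = 0.375 and hence ω_d = σ·√(1−ζ²)/ζ = 964 rad/s.)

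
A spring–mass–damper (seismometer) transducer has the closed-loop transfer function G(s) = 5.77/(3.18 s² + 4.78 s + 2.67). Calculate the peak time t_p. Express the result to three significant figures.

Dividing through by 3.18: denominator becomes s² + 1.503 s + 0.8396.
So ω_n = √0.8396 = 0.916 rad/s and ζ = 1.503/(2·0.916) = 0.820.
The damped frequency ω_d = ω_n√(1−ζ²) = 0.524 rad/s. t_p = π/ω_d = 5.99 s.

t_p ≈ 5.99 s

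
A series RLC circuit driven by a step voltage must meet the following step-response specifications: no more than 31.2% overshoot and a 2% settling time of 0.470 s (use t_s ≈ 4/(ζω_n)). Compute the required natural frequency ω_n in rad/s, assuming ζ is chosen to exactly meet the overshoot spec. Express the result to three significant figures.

ω_n ≈ 24.5 rad/s

From %OS = 100·exp(−πζ/√(1−ζ²)), invert to get ζ = −ln(OS)/√(π² + ln²(OS)) with OS = 0.312.
−ln 0.312 = 1.165, so ζ = 1.165/√(π² + 1.357) = 0.348.
From t_s ≈ 4/(ζω_n): ω_n = 4/(ζ·t_s) = 4/(0.348·0.470) = 24.5 rad/s.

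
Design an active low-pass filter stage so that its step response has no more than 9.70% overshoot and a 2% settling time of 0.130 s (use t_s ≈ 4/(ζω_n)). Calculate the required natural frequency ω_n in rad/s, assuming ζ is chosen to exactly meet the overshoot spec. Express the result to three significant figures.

ζ = −ln(OS)/√(π² + (ln OS)²). With OS = 0.0970, ln OS = −2.333 and ζ = 2.333/3.913 = 0.596.
From t_s ≈ 4/(ζω_n): ω_n = 4/(ζ·t_s) = 4/(0.596·0.130) = 51.6 rad/s.

ω_n ≈ 51.6 rad/s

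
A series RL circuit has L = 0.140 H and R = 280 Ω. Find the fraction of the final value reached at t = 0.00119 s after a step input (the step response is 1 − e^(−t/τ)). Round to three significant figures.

τ = L/R = 0.140/280 = 0.000500 s.
y(t)/y_∞ = 1 − e^(−t/τ) = 1 − e^(−0.00119/0.000500) = 1 − e^(−2.38) = 0.907.

y/y_∞ ≈ 0.907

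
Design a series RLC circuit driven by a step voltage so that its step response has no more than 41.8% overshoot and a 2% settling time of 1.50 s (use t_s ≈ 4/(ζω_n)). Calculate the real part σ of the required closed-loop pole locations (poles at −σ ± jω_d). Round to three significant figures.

σ ≈ 2.67

The settling-time spec alone fixes σ = ζω_n = 4/t_s = 4/1.50 = 2.67.
(Overshoot then fixes ζ = 0.268 and hence ω_d = σ·√(1−ζ²)/ζ = 9.60 rad/s.)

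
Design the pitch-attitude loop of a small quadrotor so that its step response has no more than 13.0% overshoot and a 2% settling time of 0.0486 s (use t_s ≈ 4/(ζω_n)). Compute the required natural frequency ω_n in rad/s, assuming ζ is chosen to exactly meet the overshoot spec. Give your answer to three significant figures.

ζ = −ln(OS)/√(π² + (ln OS)²). With OS = 0.130, ln OS = −2.040 and ζ = 2.040/3.746 = 0.545.
Then ω_n = 4/(ζ t_s) = 4/(0.545 × 0.0486) = 151 rad/s.

ω_n ≈ 151 rad/s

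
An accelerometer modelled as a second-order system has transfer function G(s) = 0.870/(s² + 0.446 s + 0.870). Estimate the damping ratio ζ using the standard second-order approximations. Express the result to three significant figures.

Comparing the denominator to s² + 2ζω_n s + ω_n²: ω_n = √0.870 = 0.933 rad/s, and 2ζω_n = 0.446 so ζ = 0.446/(2·0.933) = 0.239.

ζ ≈ 0.239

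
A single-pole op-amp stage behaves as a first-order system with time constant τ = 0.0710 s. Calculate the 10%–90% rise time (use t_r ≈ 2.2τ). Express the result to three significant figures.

t_r ≈ 2.2τ = 0.156 s.

t_r ≈ 0.156 s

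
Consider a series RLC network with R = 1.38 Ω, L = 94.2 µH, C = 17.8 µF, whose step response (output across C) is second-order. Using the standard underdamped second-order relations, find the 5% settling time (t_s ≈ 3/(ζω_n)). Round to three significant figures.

t_s ≈ 0.000410 s

For a series RLC circuit (capacitor voltage as output), ω_n = 1/√(LC) = 1/√(94.2 µH · 17.8 µF) = 24400 rad/s.
ζ = (R/2)·√(C/L) = (1.38/2)·√(17.8 µF/94.2 µH) = 0.300.
t_s ≈ 3/(ζω_n) = 0.000410 s.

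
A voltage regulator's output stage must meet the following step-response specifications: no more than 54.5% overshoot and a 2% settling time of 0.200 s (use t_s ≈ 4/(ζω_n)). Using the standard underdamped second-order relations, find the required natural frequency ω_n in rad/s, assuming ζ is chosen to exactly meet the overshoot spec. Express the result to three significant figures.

ω_n ≈ 105 rad/s

From %OS = 100·exp(−πζ/√(1−ζ²)), invert to get ζ = −ln(OS)/√(π² + ln²(OS)) with OS = 0.545.
−ln 0.545 = 0.6070, so ζ = 0.6070/√(π² + 0.3684) = 0.190.
Then ω_n = 4/(ζ t_s) = 4/(0.190 × 0.200) = 105 rad/s.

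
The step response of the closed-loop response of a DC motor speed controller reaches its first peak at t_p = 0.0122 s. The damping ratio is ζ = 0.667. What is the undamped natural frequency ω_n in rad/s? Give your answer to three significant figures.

Peak time t_p = π/ω_d, so ω_d = π/t_p = π/0.0122 = 258 rad/s.
ω_n = ω_d/√(1−ζ²) = 258/√0.555 = 346 rad/s.

ω_n ≈ 346 rad/s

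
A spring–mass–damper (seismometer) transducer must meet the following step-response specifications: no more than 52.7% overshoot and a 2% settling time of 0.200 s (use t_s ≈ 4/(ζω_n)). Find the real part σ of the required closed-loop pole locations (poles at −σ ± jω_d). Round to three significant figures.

σ ≈ 20.0

The settling-time spec alone fixes σ = ζω_n = 4/t_s = 4/0.200 = 20.0.
(Overshoot then fixes ζ = 0.200 and hence ω_d = σ·√(1−ζ²)/ζ = 98.1 rad/s.)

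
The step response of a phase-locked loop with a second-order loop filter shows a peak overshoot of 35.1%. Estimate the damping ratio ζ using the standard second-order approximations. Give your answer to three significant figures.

From %OS = 100·exp(−πζ/√(1−ζ²)), invert to get ζ = −ln(OS)/√(π² + ln²(OS)) with OS = 0.351.
−ln 0.351 = 1.047, so ζ = 1.047/√(π² + 1.096) = 0.316.

ζ ≈ 0.316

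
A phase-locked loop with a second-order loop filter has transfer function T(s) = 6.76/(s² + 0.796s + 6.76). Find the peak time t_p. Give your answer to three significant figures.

Comparing the denominator to s² + 2ζω_n s + ω_n²: ω_n = √6.76 = 2.60 rad/s, and 2ζω_n = 0.796 so ζ = 0.796/(2·2.60) = 0.153.
The damped frequency ω_d = ω_n√(1−ζ²) = 2.57 rad/s. Then t_p = π/ω_d = 1.22 s.

t_p ≈ 1.22 s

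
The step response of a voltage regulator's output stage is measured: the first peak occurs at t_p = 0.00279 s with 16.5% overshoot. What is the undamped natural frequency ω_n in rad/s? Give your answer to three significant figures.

ζ from %OS: ζ = |ln 0.165|/√(π²+ln²0.165) = 0.498.
From t_p = π/ω_d, ω_d = π/0.00279 = 1130 rad/s, so ω_n = ω_d/√(1−ζ²) = 1300 rad/s.

ω_n ≈ 1300 rad/s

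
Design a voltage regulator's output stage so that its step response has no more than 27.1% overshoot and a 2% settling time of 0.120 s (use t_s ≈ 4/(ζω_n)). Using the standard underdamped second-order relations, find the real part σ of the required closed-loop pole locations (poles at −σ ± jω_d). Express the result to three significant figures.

σ ≈ 33.3

The settling-time spec alone fixes σ = ζω_n = 4/t_s = 4/0.120 = 33.3.
(Overshoot then fixes ζ = 0.384 and hence ω_d = σ·√(1−ζ²)/ζ = 80.2 rad/s.)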